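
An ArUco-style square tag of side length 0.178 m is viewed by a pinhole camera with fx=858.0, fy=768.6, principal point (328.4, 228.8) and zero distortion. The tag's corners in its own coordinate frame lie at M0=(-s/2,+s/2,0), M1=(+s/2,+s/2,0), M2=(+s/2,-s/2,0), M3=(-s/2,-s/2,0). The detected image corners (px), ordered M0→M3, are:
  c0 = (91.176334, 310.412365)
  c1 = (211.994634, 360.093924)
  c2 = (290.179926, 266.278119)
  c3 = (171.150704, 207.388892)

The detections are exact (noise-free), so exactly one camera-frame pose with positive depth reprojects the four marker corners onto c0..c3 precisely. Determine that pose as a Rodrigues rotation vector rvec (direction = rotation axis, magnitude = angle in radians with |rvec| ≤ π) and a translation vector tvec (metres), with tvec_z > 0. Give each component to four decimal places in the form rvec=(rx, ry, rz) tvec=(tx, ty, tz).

rvec=(0.3479, -0.3913, 0.5788) tvec=(-0.1692, 0.0822, 1.0694)

Intrinsics K: fx=858.0, fy=768.6, cx=328.4, cy=228.8
Marker side s = 0.178 m; corners in marker frame (Z=0):
  M0 = (-0.0890, +0.0890, 0)
  M1 = (+0.0890, +0.0890, 0)
  M2 = (+0.0890, -0.0890, 0)
  M3 = (-0.0890, -0.0890, 0)
Detected image corners:
  c0 = (91.176334, 310.412365) px
  c1 = (211.994634, 360.093924) px
  c2 = (290.179926, 266.278119) px
  c3 = (171.150704, 207.388892) px
Planar DLT: solve 8×8 A·h = b for H (H[2,2]=1):
  H  [+753.95589 -407.25350 +192.68501]
  H  [+424.47128 +607.07137 +287.90016]
  H  [+0.41931 +0.19269 +1.00000]
B = K⁻¹H; ‖b₁‖=0.935096, ‖b₂‖=0.935096; λ = 2/(‖b₁‖+‖b₂‖) = 1.069408, sign → tz>0 ⇒ λ=+1.069408
r₁ = λ·B[:,0] = (+0.76810,+0.45711,+0.44841); r₂ = λ·B[:,1] = (-0.58647,+0.78332,+0.20606)
r₃ = r₁×r₂ = (-0.25706,-0.42126,+0.86975); SVD([r₁ r₂ r₃]) → R = UVᵀ:
  R  [+0.76810 -0.58647 -0.25706]
  R  [+0.45711 +0.78332 -0.42126]
  R  [+0.44841 +0.20606 +0.86975]
t = (-0.16915, +0.08223, +1.06941) m
tr R = 2.421168; θ = arccos((tr R − 1)/2) = 0.780469 rad = 44.718°
axis k = ((R−Rᵀ)₃₂, (R−Rᵀ)₁₃, (R−Rᵀ)₂₁) / (2 sinθ) = (+0.445785, -0.501320, +0.741588)
rvec = θ·k = (+0.347921, -0.391265, +0.578787)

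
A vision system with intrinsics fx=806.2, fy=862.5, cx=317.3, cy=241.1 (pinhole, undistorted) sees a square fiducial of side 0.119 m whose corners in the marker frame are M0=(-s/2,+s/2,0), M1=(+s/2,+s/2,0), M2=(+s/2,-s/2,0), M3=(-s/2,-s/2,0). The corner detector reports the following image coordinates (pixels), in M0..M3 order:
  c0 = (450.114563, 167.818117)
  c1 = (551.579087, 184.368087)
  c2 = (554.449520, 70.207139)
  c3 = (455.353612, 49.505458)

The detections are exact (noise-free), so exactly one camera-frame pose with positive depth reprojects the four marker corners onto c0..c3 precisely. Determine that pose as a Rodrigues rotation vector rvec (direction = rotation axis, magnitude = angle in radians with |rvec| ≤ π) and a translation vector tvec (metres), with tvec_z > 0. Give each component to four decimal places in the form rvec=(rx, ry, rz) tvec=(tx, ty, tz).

rvec=(-0.1464, -0.2929, 0.0950) tvec=(0.1967, -0.1218, 0.8501)

Intrinsics K: fx=806.2, fy=862.5, cx=317.3, cy=241.1
Marker side s = 0.119 m; corners in marker frame (Z=0):
  M0 = (-0.0595, +0.0595, 0)
  M1 = (+0.0595, +0.0595, 0)
  M2 = (+0.0595, -0.0595, 0)
  M3 = (-0.0595, -0.0595, 0)
Detected image corners:
  c0 = (450.114563, 167.818117) px
  c1 = (551.579087, 184.368087) px
  c2 = (554.449520, 70.207139) px
  c3 = (455.353612, 49.505458) px
Planar DLT: solve 8×8 A·h = b for H (H[2,2]=1):
  H  [+1008.43793 -126.98596 +503.88049]
  H  [+195.62183 +954.59437 +117.51720]
  H  [+0.32982 -0.18515 +1.00000]
B = K⁻¹H; ‖b₁‖=1.176283, ‖b₂‖=1.176283; λ = 2/(‖b₁‖+‖b₂‖) = 0.850135, sign → tz>0 ⇒ λ=+0.850135
r₁ = λ·B[:,0] = (+0.95304,+0.11444,+0.28039); r₂ = λ·B[:,1] = (-0.07196,+0.98491,-0.15740)
r₃ = r₁×r₂ = (-0.29417,+0.12984,+0.94689); SVD([r₁ r₂ r₃]) → R = UVᵀ:
  R  [+0.95304 -0.07196 -0.29417]
  R  [+0.11444 +0.98491 +0.12984]
  R  [+0.28039 -0.15740 +0.94689]
t = (+0.19675, -0.12181, +0.85014) m
tr R = 2.884842; θ = arccos((tr R − 1)/2) = 0.340999 rad = 19.538°
axis k = ((R−Rᵀ)₃₂, (R−Rᵀ)₁₃, (R−Rᵀ)₂₁) / (2 sinθ) = (-0.429449, -0.859019, +0.278676)
rvec = θ·k = (-0.146442, -0.292924, +0.095028)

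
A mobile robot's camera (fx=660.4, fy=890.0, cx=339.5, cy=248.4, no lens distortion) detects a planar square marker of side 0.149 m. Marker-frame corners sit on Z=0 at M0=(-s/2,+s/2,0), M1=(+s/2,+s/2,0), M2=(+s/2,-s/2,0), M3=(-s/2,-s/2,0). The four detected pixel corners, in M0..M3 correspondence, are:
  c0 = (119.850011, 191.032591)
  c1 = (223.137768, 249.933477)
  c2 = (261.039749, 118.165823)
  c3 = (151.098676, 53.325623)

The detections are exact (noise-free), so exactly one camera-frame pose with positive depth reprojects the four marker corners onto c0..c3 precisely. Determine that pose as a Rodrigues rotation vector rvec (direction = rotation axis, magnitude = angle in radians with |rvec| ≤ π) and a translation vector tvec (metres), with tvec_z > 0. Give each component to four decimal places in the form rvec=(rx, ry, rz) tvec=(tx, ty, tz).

rvec=(0.4082, 0.0050, 0.4157) tvec=(-0.1972, -0.0900, 0.8627)

Intrinsics K: fx=660.4, fy=890.0, cx=339.5, cy=248.4
Marker side s = 0.149 m; corners in marker frame (Z=0):
  M0 = (-0.0745, +0.0745, 0)
  M1 = (+0.0745, +0.0745, 0)
  M2 = (+0.0745, -0.0745, 0)
  M3 = (-0.0745, -0.0745, 0)
Detected image corners:
  c0 = (119.850011, 191.032591) px
  c1 = (223.137768, 249.933477) px
  c2 = (261.039749, 118.165823) px
  c3 = (151.098676, 53.325623) px
Planar DLT: solve 8×8 A·h = b for H (H[2,2]=1):
  H  [+731.79740 -147.61570 +188.56233]
  H  [+428.36924 +972.74616 +155.57078]
  H  [+0.09010 +0.44805 +1.00000]
B = K⁻¹H; ‖b₁‖=1.159141, ‖b₂‖=1.159141; λ = 2/(‖b₁‖+‖b₂‖) = 0.862707, sign → tz>0 ⇒ λ=+0.862707
r₁ = λ·B[:,0] = (+0.91602,+0.39354,+0.07773); r₂ = λ·B[:,1] = (-0.39155,+0.83503,+0.38653)
r₃ = r₁×r₂ = (+0.08721,-0.38451,+0.91899); SVD([r₁ r₂ r₃]) → R = UVᵀ:
  R  [+0.91602 -0.39155 +0.08721]
  R  [+0.39354 +0.83503 -0.38451]
  R  [+0.07773 +0.38653 +0.91899]
t = (-0.19718, -0.08998, +0.86271) m
tr R = 2.670043; θ = arccos((tr R − 1)/2) = 0.582624 rad = 33.382°
axis k = ((R−Rᵀ)₃₂, (R−Rᵀ)₁₃, (R−Rᵀ)₂₁) / (2 sinθ) = (+0.700672, +0.008610, +0.713432)
rvec = θ·k = (+0.408228, +0.005017, +0.415663)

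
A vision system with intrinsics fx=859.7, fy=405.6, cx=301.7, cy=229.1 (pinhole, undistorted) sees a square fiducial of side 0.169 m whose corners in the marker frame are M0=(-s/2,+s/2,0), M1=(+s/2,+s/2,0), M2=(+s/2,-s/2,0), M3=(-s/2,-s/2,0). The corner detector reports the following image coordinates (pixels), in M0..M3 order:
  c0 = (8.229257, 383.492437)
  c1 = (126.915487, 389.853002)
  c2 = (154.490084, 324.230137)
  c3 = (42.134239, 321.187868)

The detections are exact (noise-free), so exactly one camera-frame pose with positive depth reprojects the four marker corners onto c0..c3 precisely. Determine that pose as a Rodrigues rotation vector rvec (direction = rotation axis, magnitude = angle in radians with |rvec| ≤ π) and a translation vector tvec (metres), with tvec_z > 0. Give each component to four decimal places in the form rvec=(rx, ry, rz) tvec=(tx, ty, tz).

Intrinsics K: fx=859.7, fy=405.6, cx=301.7, cy=229.1
Marker side s = 0.169 m; corners in marker frame (Z=0):
  M0 = (-0.0845, +0.0845, 0)
  M1 = (+0.0845, +0.0845, 0)
  M2 = (+0.0845, -0.0845, 0)
  M3 = (-0.0845, -0.0845, 0)
Detected image corners:
  c0 = (8.229257, 383.492437) px
  c1 = (126.915487, 389.853002) px
  c2 = (154.490084, 324.230137) px
  c3 = (42.134239, 321.187868) px
Planar DLT: solve 8×8 A·h = b for H (H[2,2]=1):
  H  [+659.89287 -215.35505 +82.10395]
  H  [-71.01059 +237.03365 +353.55972]
  H  [-0.27770 -0.39815 +1.00000]
B = K⁻¹H; ‖b₁‖=0.908707, ‖b₂‖=0.908707; λ = 2/(‖b₁‖+‖b₂‖) = 1.100464, sign → tz>0 ⇒ λ=+1.100464
r₁ = λ·B[:,0] = (+0.95195,-0.02005,-0.30560); r₂ = λ·B[:,1] = (-0.12190,+0.89060,-0.43815)
r₃ = r₁×r₂ = (+0.28095,+0.45435,+0.84536); SVD([r₁ r₂ r₃]) → R = UVᵀ:
  R  [+0.95195 -0.12190 +0.28095]
  R  [-0.02005 +0.89060 +0.45435]
  R  [-0.30560 -0.43815 +0.84536]
t = (-0.28110, +0.33768, +1.10046) m
tr R = 2.687906; θ = arccos((tr R − 1)/2) = 0.566186 rad = 32.440°
axis k = ((R−Rᵀ)₃₂, (R−Rᵀ)₁₃, (R−Rᵀ)₂₁) / (2 sinθ) = (-0.831904, +0.546736, +0.094943)
rvec = θ·k = (-0.471013, +0.309555, +0.053756)

rvec=(-0.4710, 0.3096, 0.0538) tvec=(-0.2811, 0.3377, 1.1005)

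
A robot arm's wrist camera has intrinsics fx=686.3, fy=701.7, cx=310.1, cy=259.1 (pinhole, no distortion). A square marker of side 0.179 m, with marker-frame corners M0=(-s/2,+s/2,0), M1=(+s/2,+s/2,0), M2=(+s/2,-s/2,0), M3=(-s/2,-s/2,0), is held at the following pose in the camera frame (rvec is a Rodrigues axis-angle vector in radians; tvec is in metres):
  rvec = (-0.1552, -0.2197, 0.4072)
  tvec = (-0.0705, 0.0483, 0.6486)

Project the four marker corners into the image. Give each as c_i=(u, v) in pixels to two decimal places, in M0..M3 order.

Intrinsics K: fx=686.3, fy=701.7, cx=310.1, cy=259.1
Marker side s = 0.179 m; corners in marker frame (Z=0):
  M0 = (-0.0895, +0.0895, 0)
  M1 = (+0.0895, +0.0895, 0)
  M2 = (+0.0895, -0.0895, 0)
  M3 = (-0.0895, -0.0895, 0)
rvec = (-0.1552, -0.2197, 0.4072), |rvec| = θ = 0.48802 rad = 27.962°
Rodrigues: sinθ=0.46888, 1−cosθ=0.11674; R = I + sinθ·[k]× + (1−cosθ)·[k]×²:
    [+0.89507 -0.37451 -0.24206]
    [+0.40794 +0.90692 +0.10526]
    [+0.18011 -0.19296 +0.96453]
t = (-0.0705, 0.0483, 0.6486) m
M0: Pc = R·M0+t = (-0.18413, +0.09296, +0.61521); u = 686.3·(-0.18413)/0.61521 + 310.1 = 104.6958, v = 701.7·(+0.09296)/0.61521 + 259.1 = 365.1273
M1: Pc = R·M1+t = (-0.02391, +0.16598, +0.64745); u = 686.3·(-0.02391)/0.64745 + 310.1 = 284.7547, v = 701.7·(+0.16598)/0.64745 + 259.1 = 438.9878
M2: Pc = R·M2+t = (+0.04313, +0.00364, +0.68199); u = 686.3·(+0.04313)/0.68199 + 310.1 = 353.5002, v = 701.7·(+0.00364)/0.68199 + 259.1 = 262.8466
M3: Pc = R·M3+t = (-0.11709, -0.06938, +0.64975); u = 686.3·(-0.11709)/0.64975 + 310.1 = 186.4241, v = 701.7·(-0.06938)/0.64975 + 259.1 = 184.1728

c0=(104.70, 365.13) c1=(284.75, 438.99) c2=(353.50, 262.85) c3=(186.42, 184.17)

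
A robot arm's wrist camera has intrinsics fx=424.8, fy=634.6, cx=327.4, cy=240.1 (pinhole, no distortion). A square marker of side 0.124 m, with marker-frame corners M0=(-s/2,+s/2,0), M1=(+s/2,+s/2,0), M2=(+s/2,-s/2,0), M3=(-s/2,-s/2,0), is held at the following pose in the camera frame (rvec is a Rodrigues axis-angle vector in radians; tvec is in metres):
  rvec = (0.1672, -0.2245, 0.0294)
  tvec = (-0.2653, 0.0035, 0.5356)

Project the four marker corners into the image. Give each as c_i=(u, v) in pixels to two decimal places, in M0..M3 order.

c0=(64.82, 316.44) c1=(169.61, 314.11) c2=(168.39, 173.08) c3=(59.44, 167.85)

Intrinsics K: fx=424.8, fy=634.6, cx=327.4, cy=240.1
Marker side s = 0.124 m; corners in marker frame (Z=0):
  M0 = (-0.0620, +0.0620, 0)
  M1 = (+0.0620, +0.0620, 0)
  M2 = (+0.0620, -0.0620, 0)
  M3 = (-0.0620, -0.0620, 0)
rvec = (0.1672, -0.2245, 0.0294), |rvec| = θ = 0.28146 rad = 16.127°
Rodrigues: sinθ=0.27776, 1−cosθ=0.03935; R = I + sinθ·[k]× + (1−cosθ)·[k]×²:
    [+0.97454 -0.04766 -0.21911]
    [+0.01037 +0.98568 -0.16828]
    [+0.22399 +0.16172 +0.96108]
t = (-0.2653, 0.0035, 0.5356) m
M0: Pc = R·M0+t = (-0.32868, +0.06397, +0.53174); u = 424.8·(-0.32868)/0.53174 + 327.4 = 64.8248, v = 634.6·(+0.06397)/0.53174 + 240.1 = 316.4440
M1: Pc = R·M1+t = (-0.20783, +0.06526, +0.55951); u = 424.8·(-0.20783)/0.55951 + 327.4 = 169.6065, v = 634.6·(+0.06526)/0.55951 + 240.1 = 314.1125
M2: Pc = R·M2+t = (-0.20192, -0.05697, +0.53946); u = 424.8·(-0.20192)/0.53946 + 327.4 = 168.3943, v = 634.6·(-0.05697)/0.53946 + 240.1 = 173.0832
M3: Pc = R·M3+t = (-0.32277, -0.05826, +0.51169); u = 424.8·(-0.32277)/0.51169 + 327.4 = 59.4403, v = 634.6·(-0.05826)/0.51169 + 240.1 = 167.8509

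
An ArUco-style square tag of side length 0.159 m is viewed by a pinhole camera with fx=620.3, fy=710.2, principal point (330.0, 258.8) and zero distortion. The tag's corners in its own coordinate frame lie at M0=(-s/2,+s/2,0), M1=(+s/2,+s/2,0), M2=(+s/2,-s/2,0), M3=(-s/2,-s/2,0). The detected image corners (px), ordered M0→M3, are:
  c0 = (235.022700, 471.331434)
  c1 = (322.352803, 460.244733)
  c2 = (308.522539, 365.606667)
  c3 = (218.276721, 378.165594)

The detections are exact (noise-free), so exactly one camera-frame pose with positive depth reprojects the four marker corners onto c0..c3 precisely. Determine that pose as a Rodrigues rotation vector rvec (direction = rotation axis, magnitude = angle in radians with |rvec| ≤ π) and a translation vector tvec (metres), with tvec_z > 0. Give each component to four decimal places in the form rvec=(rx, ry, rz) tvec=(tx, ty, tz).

Intrinsics K: fx=620.3, fy=710.2, cx=330.0, cy=258.8
Marker side s = 0.159 m; corners in marker frame (Z=0):
  M0 = (-0.0795, +0.0795, 0)
  M1 = (+0.0795, +0.0795, 0)
  M2 = (+0.0795, -0.0795, 0)
  M3 = (-0.0795, -0.0795, 0)
Detected image corners:
  c0 = (235.022700, 471.331434) px
  c1 = (322.352803, 460.244733) px
  c2 = (308.522539, 365.606667) px
  c3 = (218.276721, 378.165594) px
Planar DLT: solve 8×8 A·h = b for H (H[2,2]=1):
  H  [+538.99466 +155.49998 +270.92584]
  H  [-104.03991 +682.18155 +419.68709]
  H  [-0.07106 +0.21877 +1.00000]
B = K⁻¹H; ‖b₁‖=0.917471, ‖b₂‖=0.917471; λ = 2/(‖b₁‖+‖b₂‖) = 1.089952, sign → tz>0 ⇒ λ=+1.089952
r₁ = λ·B[:,0] = (+0.98829,-0.13145,-0.07745); r₂ = λ·B[:,1] = (+0.14638,+0.96006,+0.23845)
r₃ = r₁×r₂ = (+0.04302,-0.24700,+0.96806); SVD([r₁ r₂ r₃]) → R = UVᵀ:
  R  [+0.98829 +0.14638 +0.04302]
  R  [-0.13145 +0.96006 -0.24700]
  R  [-0.07745 +0.23845 +0.96806]
t = (-0.10380, +0.24692, +1.08995) m
tr R = 2.916414; θ = arccos((tr R − 1)/2) = 0.290129 rad = 16.623°
axis k = ((R−Rᵀ)₃₂, (R−Rᵀ)₁₃, (R−Rᵀ)₂₁) / (2 sinθ) = (+0.848456, +0.210556, -0.485581)
rvec = θ·k = (+0.246162, +0.061088, -0.140881)

rvec=(0.2462, 0.0611, -0.1409) tvec=(-0.1038, 0.2469, 1.0900)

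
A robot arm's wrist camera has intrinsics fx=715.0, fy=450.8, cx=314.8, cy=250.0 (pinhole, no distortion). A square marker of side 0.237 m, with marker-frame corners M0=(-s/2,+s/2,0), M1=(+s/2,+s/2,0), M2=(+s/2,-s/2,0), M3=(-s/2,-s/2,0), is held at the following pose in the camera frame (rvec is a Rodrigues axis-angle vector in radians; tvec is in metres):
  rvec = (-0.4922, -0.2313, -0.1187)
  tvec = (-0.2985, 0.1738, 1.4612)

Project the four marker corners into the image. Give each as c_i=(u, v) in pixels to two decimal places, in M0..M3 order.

Intrinsics K: fx=715.0, fy=450.8, cx=314.8, cy=250.0
Marker side s = 0.237 m; corners in marker frame (Z=0):
  M0 = (-0.1185, +0.1185, 0)
  M1 = (+0.1185, +0.1185, 0)
  M2 = (+0.1185, -0.1185, 0)
  M3 = (-0.1185, -0.1185, 0)
rvec = (-0.4922, -0.2313, -0.1187), |rvec| = θ = 0.55664 rad = 31.893°
Rodrigues: sinθ=0.52834, 1−cosθ=0.15097; R = I + sinθ·[k]× + (1−cosθ)·[k]×²:
    [+0.96707 +0.16813 -0.19107]
    [-0.05720 +0.87510 +0.48055]
    [+0.24800 -0.45380 +0.85590]
t = (-0.2985, 0.1738, 1.4612) m
M0: Pc = R·M0+t = (-0.39317, +0.28428, +1.37804); u = 715.0·(-0.39317)/1.37804 + 314.8 = 110.8001, v = 450.8·(+0.28428)/1.37804 + 250.0 = 342.9962
M1: Pc = R·M1+t = (-0.16398, +0.27072, +1.43681); u = 715.0·(-0.16398)/1.43681 + 314.8 = 233.1995, v = 450.8·(+0.27072)/1.43681 + 250.0 = 334.9389
M2: Pc = R·M2+t = (-0.20383, +0.06332, +1.54436); u = 715.0·(-0.20383)/1.54436 + 314.8 = 220.4339, v = 450.8·(+0.06332)/1.54436 + 250.0 = 268.4840
M3: Pc = R·M3+t = (-0.43302, +0.07688, +1.48559); u = 715.0·(-0.43302)/1.48559 + 314.8 = 106.3905, v = 450.8·(+0.07688)/1.48559 + 250.0 = 273.3287

c0=(110.80, 343.00) c1=(233.20, 334.94) c2=(220.43, 268.48) c3=(106.39, 273.33)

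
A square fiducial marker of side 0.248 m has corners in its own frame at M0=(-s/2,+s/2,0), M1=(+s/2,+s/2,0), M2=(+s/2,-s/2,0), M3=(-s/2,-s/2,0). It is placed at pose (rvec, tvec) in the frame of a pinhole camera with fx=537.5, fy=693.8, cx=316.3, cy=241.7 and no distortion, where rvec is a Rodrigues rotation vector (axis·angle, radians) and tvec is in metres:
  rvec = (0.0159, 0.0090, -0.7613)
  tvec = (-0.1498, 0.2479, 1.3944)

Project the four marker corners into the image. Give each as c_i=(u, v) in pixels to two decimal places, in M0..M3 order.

Intrinsics K: fx=537.5, fy=693.8, cx=316.3, cy=241.7
Marker side s = 0.248 m; corners in marker frame (Z=0):
  M0 = (-0.1240, +0.1240, 0)
  M1 = (+0.1240, +0.1240, 0)
  M2 = (+0.1240, -0.1240, 0)
  M3 = (-0.1240, -0.1240, 0)
rvec = (0.0159, 0.0090, -0.7613), |rvec| = θ = 0.76152 rad = 43.632°
Rodrigues: sinθ=0.69002, 1−cosθ=0.27621; R = I + sinθ·[k]× + (1−cosθ)·[k]×²:
    [+0.72391 +0.68989 +0.00239]
    [-0.68976 +0.72383 -0.01767]
    [-0.01392 +0.01114 +0.99984]
t = (-0.1498, 0.2479, 1.3944) m
M0: Pc = R·M0+t = (-0.15402, +0.42318, +1.39751); u = 537.5·(-0.15402)/1.39751 + 316.3 = 257.0626, v = 693.8·(+0.42318)/1.39751 + 241.7 = 451.7920
M1: Pc = R·M1+t = (+0.02551, +0.25212, +1.39406); u = 537.5·(+0.02551)/1.39406 + 316.3 = 326.1363, v = 693.8·(+0.25212)/1.39406 + 241.7 = 367.1787
M2: Pc = R·M2+t = (-0.14558, +0.07262, +1.39129); u = 537.5·(-0.14558)/1.39129 + 316.3 = 260.0572, v = 693.8·(+0.07262)/1.39129 + 241.7 = 277.9116
M3: Pc = R·M3+t = (-0.32511, +0.24368, +1.39474); u = 537.5·(-0.32511)/1.39474 + 316.3 = 191.0102, v = 693.8·(+0.24368)/1.39474 + 241.7 = 362.9134

c0=(257.06, 451.79) c1=(326.14, 367.18) c2=(260.06, 277.91) c3=(191.01, 362.91)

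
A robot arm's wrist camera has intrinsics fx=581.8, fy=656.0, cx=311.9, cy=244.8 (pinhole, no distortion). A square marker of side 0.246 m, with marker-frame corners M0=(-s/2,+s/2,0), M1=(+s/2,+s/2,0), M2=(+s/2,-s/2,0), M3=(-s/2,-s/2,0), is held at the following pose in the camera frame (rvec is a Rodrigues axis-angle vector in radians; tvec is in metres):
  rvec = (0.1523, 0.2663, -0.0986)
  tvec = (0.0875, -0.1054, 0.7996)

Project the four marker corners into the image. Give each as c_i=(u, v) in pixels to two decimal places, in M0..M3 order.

c0=(300.81, 264.14) c1=(475.29, 249.95) c2=(460.28, 38.43) c3=(279.83, 70.37)

Intrinsics K: fx=581.8, fy=656.0, cx=311.9, cy=244.8
Marker side s = 0.246 m; corners in marker frame (Z=0):
  M0 = (-0.1230, +0.1230, 0)
  M1 = (+0.1230, +0.1230, 0)
  M2 = (+0.1230, -0.1230, 0)
  M3 = (-0.1230, -0.1230, 0)
rvec = (0.1523, 0.2663, -0.0986), |rvec| = θ = 0.32223 rad = 18.462°
Rodrigues: sinθ=0.31668, 1−cosθ=0.05147; R = I + sinθ·[k]× + (1−cosθ)·[k]×²:
    [+0.96003 +0.11701 +0.25427]
    [-0.07680 +0.98368 -0.16269]
    [-0.26916 +0.13666 +0.95335]
t = (0.0875, -0.1054, 0.7996) m
M0: Pc = R·M0+t = (-0.01619, +0.02504, +0.84952); u = 581.8·(-0.01619)/0.84952 + 311.9 = 300.8109, v = 656.0·(+0.02504)/0.84952 + 244.8 = 264.1354
M1: Pc = R·M1+t = (+0.21998, +0.00615, +0.78330); u = 581.8·(+0.21998)/0.78330 + 311.9 = 475.2872, v = 656.0·(+0.00615)/0.78330 + 244.8 = 249.9478
M2: Pc = R·M2+t = (+0.19119, -0.23584, +0.74968); u = 581.8·(+0.19119)/0.74968 + 311.9 = 460.2764, v = 656.0·(-0.23584)/0.74968 + 244.8 = 38.4323
M3: Pc = R·M3+t = (-0.04498, -0.21695, +0.81590); u = 581.8·(-0.04498)/0.81590 + 311.9 = 279.8290, v = 656.0·(-0.21695)/0.81590 + 244.8 = 70.3698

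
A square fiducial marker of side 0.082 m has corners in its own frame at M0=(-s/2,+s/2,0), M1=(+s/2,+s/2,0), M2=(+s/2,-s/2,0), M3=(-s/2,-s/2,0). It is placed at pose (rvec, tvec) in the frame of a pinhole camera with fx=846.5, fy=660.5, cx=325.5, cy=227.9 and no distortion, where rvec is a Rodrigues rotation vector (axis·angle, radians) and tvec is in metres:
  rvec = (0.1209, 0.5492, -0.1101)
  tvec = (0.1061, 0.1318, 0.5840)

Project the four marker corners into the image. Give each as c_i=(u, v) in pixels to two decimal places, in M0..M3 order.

Intrinsics K: fx=846.5, fy=660.5, cx=325.5, cy=227.9
Marker side s = 0.082 m; corners in marker frame (Z=0):
  M0 = (-0.0410, +0.0410, 0)
  M1 = (+0.0410, +0.0410, 0)
  M2 = (+0.0410, -0.0410, 0)
  M3 = (-0.0410, -0.0410, 0)
rvec = (0.1209, 0.5492, -0.1101), |rvec| = θ = 0.57303 rad = 32.832°
Rodrigues: sinθ=0.54218, 1−cosθ=0.15974; R = I + sinθ·[k]× + (1−cosθ)·[k]×²:
    [+0.84737 +0.13647 +0.51316]
    [-0.07187 +0.98699 -0.14381]
    [-0.52611 +0.08498 +0.84616]
t = (0.1061, 0.1318, 0.5840) m
M0: Pc = R·M0+t = (+0.07695, +0.17521, +0.60905); u = 846.5·(+0.07695)/0.60905 + 325.5 = 432.4539, v = 660.5·(+0.17521)/0.60905 + 227.9 = 417.9133
M1: Pc = R·M1+t = (+0.14644, +0.16932, +0.56591); u = 846.5·(+0.14644)/0.56591 + 325.5 = 544.5433, v = 660.5·(+0.16932)/0.56591 + 227.9 = 425.5200
M2: Pc = R·M2+t = (+0.13525, +0.08839, +0.55895); u = 846.5·(+0.13525)/0.55895 + 325.5 = 530.3259, v = 660.5·(+0.08839)/0.55895 + 227.9 = 332.3455
M3: Pc = R·M3+t = (+0.06576, +0.09428, +0.60209); u = 846.5·(+0.06576)/0.60209 + 325.5 = 417.9580, v = 660.5·(+0.09428)/0.60209 + 227.9 = 331.3270

c0=(432.45, 417.91) c1=(544.54, 425.52) c2=(530.33, 332.35) c3=(417.96, 331.33)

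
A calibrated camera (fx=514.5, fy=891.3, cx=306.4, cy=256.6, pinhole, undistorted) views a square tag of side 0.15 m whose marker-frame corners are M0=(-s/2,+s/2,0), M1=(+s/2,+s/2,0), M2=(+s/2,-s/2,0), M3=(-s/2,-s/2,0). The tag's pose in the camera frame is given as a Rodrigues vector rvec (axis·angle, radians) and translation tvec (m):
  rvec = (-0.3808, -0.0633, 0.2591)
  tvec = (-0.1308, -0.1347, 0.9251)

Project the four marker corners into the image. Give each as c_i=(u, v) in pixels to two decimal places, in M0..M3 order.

Intrinsics K: fx=514.5, fy=891.3, cx=306.4, cy=256.6
Marker side s = 0.15 m; corners in marker frame (Z=0):
  M0 = (-0.0750, +0.0750, 0)
  M1 = (+0.0750, +0.0750, 0)
  M2 = (+0.0750, -0.0750, 0)
  M3 = (-0.0750, -0.0750, 0)
rvec = (-0.3808, -0.0633, 0.2591), |rvec| = θ = 0.46492 rad = 26.638°
Rodrigues: sinθ=0.44835, 1−cosθ=0.10614; R = I + sinθ·[k]× + (1−cosθ)·[k]×²:
    [+0.96507 -0.23803 -0.10949]
    [+0.26170 +0.89583 +0.35918]
    [+0.01259 -0.37528 +0.92682]
t = (-0.1308, -0.1347, 0.9251) m
M0: Pc = R·M0+t = (-0.22103, -0.08714, +0.89601); u = 514.5·(-0.22103)/0.89601 + 306.4 = 179.4805, v = 891.3·(-0.08714)/0.89601 + 256.6 = 169.9172
M1: Pc = R·M1+t = (-0.07627, -0.04789, +0.89790); u = 514.5·(-0.07627)/0.89790 + 306.4 = 262.6956, v = 891.3·(-0.04789)/0.89790 + 256.6 = 209.0666
M2: Pc = R·M2+t = (-0.04057, -0.18226, +0.95419); u = 514.5·(-0.04057)/0.95419 + 306.4 = 284.5258, v = 891.3·(-0.18226)/0.95419 + 256.6 = 86.3535
M3: Pc = R·M3+t = (-0.18533, -0.22151, +0.95230); u = 514.5·(-0.18533)/0.95230 + 306.4 = 206.2730, v = 891.3·(-0.22151)/0.95230 + 256.6 = 49.2749

c0=(179.48, 169.92) c1=(262.70, 209.07) c2=(284.53, 86.35) c3=(206.27, 49.27)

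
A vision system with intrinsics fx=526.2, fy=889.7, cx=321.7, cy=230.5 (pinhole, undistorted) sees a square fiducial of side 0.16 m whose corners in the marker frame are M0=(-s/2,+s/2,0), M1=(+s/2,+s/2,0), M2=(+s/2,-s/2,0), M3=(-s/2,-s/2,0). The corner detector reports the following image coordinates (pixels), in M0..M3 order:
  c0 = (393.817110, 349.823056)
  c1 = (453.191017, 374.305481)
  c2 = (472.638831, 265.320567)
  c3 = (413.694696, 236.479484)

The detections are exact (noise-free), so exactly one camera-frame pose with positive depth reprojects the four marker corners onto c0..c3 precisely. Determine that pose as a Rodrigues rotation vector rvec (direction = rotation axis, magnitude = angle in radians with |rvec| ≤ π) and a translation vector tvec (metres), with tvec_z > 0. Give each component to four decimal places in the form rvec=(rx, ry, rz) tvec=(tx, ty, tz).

rvec=(0.0818, -0.2872, 0.2732) tvec=(0.2612, 0.1052, 1.2252)

Intrinsics K: fx=526.2, fy=889.7, cx=321.7, cy=230.5
Marker side s = 0.16 m; corners in marker frame (Z=0):
  M0 = (-0.0800, +0.0800, 0)
  M1 = (+0.0800, +0.0800, 0)
  M2 = (+0.0800, -0.0800, 0)
  M3 = (-0.0800, -0.0800, 0)
Detected image corners:
  c0 = (393.817110, 349.823056) px
  c1 = (453.191017, 374.305481) px
  c2 = (472.638831, 265.320567) px
  c3 = (413.694696, 236.479484) px
Planar DLT: solve 8×8 A·h = b for H (H[2,2]=1):
  H  [+472.46981 -108.39985 +433.87010]
  H  [+239.25131 +704.74987 +306.88340]
  H  [+0.23705 +0.03338 +1.00000]
B = K⁻¹H; ‖b₁‖=0.816215, ‖b₂‖=0.816215; λ = 2/(‖b₁‖+‖b₂‖) = 1.225168, sign → tz>0 ⇒ λ=+1.225168
r₁ = λ·B[:,0] = (+0.92251,+0.25422,+0.29043); r₂ = λ·B[:,1] = (-0.27740,+0.95988,+0.04090)
r₃ = r₁×r₂ = (-0.26838,-0.11830,+0.95602); SVD([r₁ r₂ r₃]) → R = UVᵀ:
  R  [+0.92251 -0.27740 -0.26838]
  R  [+0.25422 +0.95988 -0.11830]
  R  [+0.29043 +0.04090 +0.95602]
t = (+0.26117, +0.10518, +1.22517) m
tr R = 2.838417; θ = arccos((tr R − 1)/2) = 0.404730 rad = 23.189°
axis k = ((R−Rᵀ)₃₂, (R−Rᵀ)₁₃, (R−Rᵀ)₂₁) / (2 sinθ) = (+0.202143, -0.709555, +0.675033)
rvec = θ·k = (+0.081814, -0.287179, +0.273206)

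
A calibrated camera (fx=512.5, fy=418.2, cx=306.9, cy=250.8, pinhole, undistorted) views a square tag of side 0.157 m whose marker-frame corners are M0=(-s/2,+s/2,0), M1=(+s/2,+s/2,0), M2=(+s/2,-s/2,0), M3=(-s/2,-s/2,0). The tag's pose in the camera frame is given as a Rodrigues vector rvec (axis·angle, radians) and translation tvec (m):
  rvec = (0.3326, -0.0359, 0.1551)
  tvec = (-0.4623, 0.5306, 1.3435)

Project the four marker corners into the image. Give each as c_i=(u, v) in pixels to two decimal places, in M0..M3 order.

Intrinsics K: fx=512.5, fy=418.2, cx=306.9, cy=250.8
Marker side s = 0.157 m; corners in marker frame (Z=0):
  M0 = (-0.0785, +0.0785, 0)
  M1 = (+0.0785, +0.0785, 0)
  M2 = (+0.0785, -0.0785, 0)
  M3 = (-0.0785, -0.0785, 0)
rvec = (0.3326, -0.0359, 0.1551), |rvec| = θ = 0.36874 rad = 21.127°
Rodrigues: sinθ=0.36044, 1−cosθ=0.06722; R = I + sinθ·[k]× + (1−cosθ)·[k]×²:
    [+0.98747 -0.15751 -0.00959]
    [+0.14571 +0.93342 -0.32787]
    [+0.06059 +0.32236 +0.94468]
t = (-0.4623, 0.5306, 1.3435) m
M0: Pc = R·M0+t = (-0.55218, +0.59244, +1.36405); u = 512.5·(-0.55218)/1.36405 + 306.9 = 99.4347, v = 418.2·(+0.59244)/1.36405 + 250.8 = 432.4332
M1: Pc = R·M1+t = (-0.39715, +0.61531, +1.37356); u = 512.5·(-0.39715)/1.37356 + 306.9 = 158.7170, v = 418.2·(+0.61531)/1.37356 + 250.8 = 438.1401
M2: Pc = R·M2+t = (-0.37242, +0.46876, +1.32295); u = 512.5·(-0.37242)/1.32295 + 306.9 = 162.6281, v = 418.2·(+0.46876)/1.32295 + 250.8 = 398.9818
M3: Pc = R·M3+t = (-0.52745, +0.44589, +1.31344); u = 512.5·(-0.52745)/1.31344 + 306.9 = 101.0897, v = 418.2·(+0.44589)/1.31344 + 250.8 = 392.7714

c0=(99.43, 432.43) c1=(158.72, 438.14) c2=(162.63, 398.98) c3=(101.09, 392.77)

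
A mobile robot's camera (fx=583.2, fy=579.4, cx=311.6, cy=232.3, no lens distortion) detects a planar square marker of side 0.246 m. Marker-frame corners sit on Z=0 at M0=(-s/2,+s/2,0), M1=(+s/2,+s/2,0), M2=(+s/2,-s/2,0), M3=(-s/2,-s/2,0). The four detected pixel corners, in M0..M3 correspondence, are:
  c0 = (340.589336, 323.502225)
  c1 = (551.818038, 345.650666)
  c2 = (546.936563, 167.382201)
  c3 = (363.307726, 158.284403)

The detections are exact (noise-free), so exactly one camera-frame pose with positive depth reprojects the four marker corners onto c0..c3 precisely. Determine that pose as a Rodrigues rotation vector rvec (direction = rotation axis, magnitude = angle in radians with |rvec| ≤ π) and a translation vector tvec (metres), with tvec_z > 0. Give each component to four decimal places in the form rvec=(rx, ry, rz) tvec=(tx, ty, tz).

rvec=(-0.4634, 0.1721, 0.1182) tvec=(0.1748, 0.0130, 0.7481)

Intrinsics K: fx=583.2, fy=579.4, cx=311.6, cy=232.3
Marker side s = 0.246 m; corners in marker frame (Z=0):
  M0 = (-0.1230, +0.1230, 0)
  M1 = (+0.1230, +0.1230, 0)
  M2 = (+0.1230, -0.1230, 0)
  M3 = (-0.1230, -0.1230, 0)
Detected image corners:
  c0 = (340.589336, 323.502225) px
  c1 = (551.818038, 345.650666) px
  c2 = (546.936563, 167.382201) px
  c3 = (363.307726, 158.284403) px
Planar DLT: solve 8×8 A·h = b for H (H[2,2]=1):
  H  [+683.11687 -299.33818 +447.87079]
  H  [-2.08946 +553.09563 +242.33426]
  H  [-0.25615 -0.57985 +1.00000]
B = K⁻¹H; ‖b₁‖=1.336706, ‖b₂‖=1.336706; λ = 2/(‖b₁‖+‖b₂‖) = 0.748108, sign → tz>0 ⇒ λ=+0.748108
r₁ = λ·B[:,0] = (+0.97866,+0.07413,-0.19163); r₂ = λ·B[:,1] = (-0.15221,+0.88806,-0.43379)
r₃ = r₁×r₂ = (+0.13802,+0.45370,+0.88040); SVD([r₁ r₂ r₃]) → R = UVᵀ:
  R  [+0.97866 -0.15221 +0.13802]
  R  [+0.07413 +0.88806 +0.45370]
  R  [-0.19163 -0.43379 +0.88040]
t = (+0.17480, +0.01296, +0.74811) m
tr R = 2.747128; θ = arccos((tr R − 1)/2) = 0.508319 rad = 29.125°
axis k = ((R−Rᵀ)₃₂, (R−Rᵀ)₁₃, (R−Rᵀ)₂₁) / (2 sinθ) = (-0.911728, +0.338652, +0.232522)
rvec = θ·k = (-0.463448, +0.172143, +0.118195)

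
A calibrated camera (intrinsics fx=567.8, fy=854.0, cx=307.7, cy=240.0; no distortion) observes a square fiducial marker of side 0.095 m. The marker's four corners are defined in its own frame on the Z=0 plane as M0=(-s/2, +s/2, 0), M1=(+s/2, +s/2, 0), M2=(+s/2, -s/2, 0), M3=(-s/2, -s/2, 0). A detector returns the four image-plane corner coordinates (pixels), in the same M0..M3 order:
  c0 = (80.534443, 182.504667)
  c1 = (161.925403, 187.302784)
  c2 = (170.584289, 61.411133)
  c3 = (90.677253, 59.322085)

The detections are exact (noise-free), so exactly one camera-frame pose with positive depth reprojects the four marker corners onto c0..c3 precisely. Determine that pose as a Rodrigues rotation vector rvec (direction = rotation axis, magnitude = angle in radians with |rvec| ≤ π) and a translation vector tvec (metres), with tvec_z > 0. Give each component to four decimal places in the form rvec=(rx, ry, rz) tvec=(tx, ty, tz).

Intrinsics K: fx=567.8, fy=854.0, cx=307.7, cy=240.0
Marker side s = 0.095 m; corners in marker frame (Z=0):
  M0 = (-0.0475, +0.0475, 0)
  M1 = (+0.0475, +0.0475, 0)
  M2 = (+0.0475, -0.0475, 0)
  M3 = (-0.0475, -0.0475, 0)
Detected image corners:
  c0 = (80.534443, 182.504667) px
  c1 = (161.925403, 187.302784) px
  c2 = (170.584289, 61.411133) px
  c3 = (90.677253, 59.322085) px
Planar DLT: solve 8×8 A·h = b for H (H[2,2]=1):
  H  [+820.78469 -126.70147 +125.55243]
  H  [+8.76334 +1283.82740 +121.96722]
  H  [-0.22291 -0.21966 +1.00000]
B = K⁻¹H; ‖b₁‖=1.583809, ‖b₂‖=1.583809; λ = 2/(‖b₁‖+‖b₂‖) = 0.631389, sign → tz>0 ⇒ λ=+0.631389
r₁ = λ·B[:,0] = (+0.98898,+0.04603,-0.14074); r₂ = λ·B[:,1] = (-0.06573,+0.98815,-0.13869)
r₃ = r₁×r₂ = (+0.13269,+0.14642,+0.98028); SVD([r₁ r₂ r₃]) → R = UVᵀ:
  R  [+0.98898 -0.06573 +0.13269]
  R  [+0.04603 +0.98815 +0.14642]
  R  [-0.14074 -0.13869 +0.98028]
t = (-0.20255, -0.08727, +0.63139) m
tr R = 2.957411; θ = arccos((tr R − 1)/2) = 0.206739 rad = 11.845°
axis k = ((R−Rᵀ)₃₂, (R−Rᵀ)₁₃, (R−Rᵀ)₂₁) / (2 sinθ) = (-0.694478, +0.666025, +0.272232)
rvec = θ·k = (-0.143576, +0.137693, +0.056281)

rvec=(-0.1436, 0.1377, 0.0563) tvec=(-0.2025, -0.0873, 0.6314)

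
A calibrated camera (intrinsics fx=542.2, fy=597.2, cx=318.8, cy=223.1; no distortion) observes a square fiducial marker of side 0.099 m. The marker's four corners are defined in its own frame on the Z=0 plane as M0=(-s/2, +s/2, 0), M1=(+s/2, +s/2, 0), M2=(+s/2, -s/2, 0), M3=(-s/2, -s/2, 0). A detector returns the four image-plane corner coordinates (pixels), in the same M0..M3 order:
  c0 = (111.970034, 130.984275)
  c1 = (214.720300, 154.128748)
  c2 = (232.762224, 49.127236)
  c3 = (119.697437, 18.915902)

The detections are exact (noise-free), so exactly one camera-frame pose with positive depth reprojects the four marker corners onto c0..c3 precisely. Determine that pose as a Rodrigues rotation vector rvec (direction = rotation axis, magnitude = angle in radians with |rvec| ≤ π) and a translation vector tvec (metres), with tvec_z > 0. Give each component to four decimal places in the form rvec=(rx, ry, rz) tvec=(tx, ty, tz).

Intrinsics K: fx=542.2, fy=597.2, cx=318.8, cy=223.1
Marker side s = 0.099 m; corners in marker frame (Z=0):
  M0 = (-0.0495, +0.0495, 0)
  M1 = (+0.0495, +0.0495, 0)
  M2 = (+0.0495, -0.0495, 0)
  M3 = (-0.0495, -0.0495, 0)
Detected image corners:
  c0 = (111.970034, 130.984275) px
  c1 = (214.720300, 154.128748) px
  c2 = (232.762224, 49.127236) px
  c3 = (119.697437, 18.915902) px
Planar DLT: solve 8×8 A·h = b for H (H[2,2]=1):
  H  [+1156.69730 +41.01163 +170.55471]
  H  [+303.73726 +1185.14125 +91.28330]
  H  [+0.40838 +1.01428 +1.00000]
B = K⁻¹H; ‖b₁‖=1.969222, ‖b₂‖=1.969222; λ = 2/(‖b₁‖+‖b₂‖) = 0.507815, sign → tz>0 ⇒ λ=+0.507815
r₁ = λ·B[:,0] = (+0.96141,+0.18080,+0.20738); r₂ = λ·B[:,1] = (-0.26444,+0.81534,+0.51507)
r₃ = r₁×r₂ = (-0.07596,-0.55003,+0.83168); SVD([r₁ r₂ r₃]) → R = UVᵀ:
  R  [+0.96141 -0.26444 -0.07596]
  R  [+0.18080 +0.81534 -0.55003]
  R  [+0.20738 +0.51507 +0.83168]
t = (-0.13884, -0.11209, +0.50781) m
tr R = 2.608429; θ = arccos((tr R − 1)/2) = 0.636443 rad = 36.466°
axis k = ((R−Rᵀ)₃₂, (R−Rᵀ)₁₃, (R−Rᵀ)₂₁) / (2 sinθ) = (+0.896036, -0.238367, +0.374567)
rvec = θ·k = (+0.570276, -0.151707, +0.238391)

rvec=(0.5703, -0.1517, 0.2384) tvec=(-0.1388, -0.1121, 0.5078)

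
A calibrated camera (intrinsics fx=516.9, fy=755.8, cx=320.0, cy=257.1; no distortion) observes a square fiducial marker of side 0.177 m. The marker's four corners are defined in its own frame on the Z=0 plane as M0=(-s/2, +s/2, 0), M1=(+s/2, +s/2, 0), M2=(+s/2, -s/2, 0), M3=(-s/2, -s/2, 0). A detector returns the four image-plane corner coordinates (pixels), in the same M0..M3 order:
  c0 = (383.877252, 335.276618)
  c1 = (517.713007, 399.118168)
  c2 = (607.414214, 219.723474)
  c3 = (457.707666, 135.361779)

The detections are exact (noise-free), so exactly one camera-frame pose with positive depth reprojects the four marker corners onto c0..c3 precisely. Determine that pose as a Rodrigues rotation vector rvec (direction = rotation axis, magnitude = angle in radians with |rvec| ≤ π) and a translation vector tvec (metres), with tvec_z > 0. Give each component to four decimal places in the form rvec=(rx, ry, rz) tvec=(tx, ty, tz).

rvec=(0.5045, -0.0868, 0.3595) tvec=(0.1877, 0.0173, 0.5687)

Intrinsics K: fx=516.9, fy=755.8, cx=320.0, cy=257.1
Marker side s = 0.177 m; corners in marker frame (Z=0):
  M0 = (-0.0885, +0.0885, 0)
  M1 = (+0.0885, +0.0885, 0)
  M2 = (+0.0885, -0.0885, 0)
  M3 = (-0.0885, -0.0885, 0)
Detected image corners:
  c0 = (383.877252, 335.276618) px
  c1 = (517.713007, 399.118168) px
  c2 = (607.414214, 219.723474) px
  c3 = (457.707666, 135.361779) px
Planar DLT: solve 8×8 A·h = b for H (H[2,2]=1):
  H  [+943.90241 -67.88620 +490.63394]
  H  [+495.47674 +1288.92214 +280.09080]
  H  [+0.29720 +0.80387 +1.00000]
B = K⁻¹H; ‖b₁‖=1.758477, ‖b₂‖=1.758477; λ = 2/(‖b₁‖+‖b₂‖) = 0.568674, sign → tz>0 ⇒ λ=+0.568674
r₁ = λ·B[:,0] = (+0.93382,+0.31531,+0.16901); r₂ = λ·B[:,1] = (-0.35769,+0.81430,+0.45714)
r₃ = r₁×r₂ = (+0.00652,-0.48734,+0.87319); SVD([r₁ r₂ r₃]) → R = UVᵀ:
  R  [+0.93382 -0.35769 +0.00652]
  R  [+0.31531 +0.81430 -0.48734]
  R  [+0.16901 +0.45714 +0.87319]
t = (+0.18773, +0.01730, +0.56867) m
tr R = 2.621302; θ = arccos((tr R − 1)/2) = 0.625533 rad = 35.840°
axis k = ((R−Rᵀ)₃₂, (R−Rᵀ)₁₃, (R−Rᵀ)₂₁) / (2 sinθ) = (+0.806519, -0.138753, +0.574696)
rvec = θ·k = (+0.504504, -0.086795, +0.359491)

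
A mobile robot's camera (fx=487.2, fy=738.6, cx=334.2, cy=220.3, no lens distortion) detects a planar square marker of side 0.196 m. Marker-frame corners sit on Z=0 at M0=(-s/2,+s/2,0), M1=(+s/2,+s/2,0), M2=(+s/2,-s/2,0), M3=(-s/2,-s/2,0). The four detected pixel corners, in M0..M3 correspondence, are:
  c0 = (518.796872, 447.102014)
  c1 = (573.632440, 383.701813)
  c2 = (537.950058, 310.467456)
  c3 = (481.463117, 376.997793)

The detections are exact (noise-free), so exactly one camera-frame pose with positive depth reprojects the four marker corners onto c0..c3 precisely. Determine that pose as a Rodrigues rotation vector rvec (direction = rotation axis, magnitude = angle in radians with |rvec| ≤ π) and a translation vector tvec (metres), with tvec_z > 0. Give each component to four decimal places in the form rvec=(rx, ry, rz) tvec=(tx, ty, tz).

rvec=(0.2749, -0.0187, -0.6920) tvec=(0.5469, 0.2978, 1.3739)

Intrinsics K: fx=487.2, fy=738.6, cx=334.2, cy=220.3
Marker side s = 0.196 m; corners in marker frame (Z=0):
  M0 = (-0.0980, +0.0980, 0)
  M1 = (+0.0980, +0.0980, 0)
  M2 = (+0.0980, -0.0980, 0)
  M3 = (-0.0980, -0.0980, 0)
Detected image corners:
  c0 = (518.796872, 447.102014) px
  c1 = (573.632440, 383.701813) px
  c2 = (537.950058, 310.467456) px
  c3 = (481.463117, 376.997793) px
Planar DLT: solve 8×8 A·h = b for H (H[2,2]=1):
  H  [+255.55958 +284.79883 +528.14796]
  H  [-351.69069 +436.44024 +380.39346]
  H  [-0.05370 +0.18659 +1.00000]
B = K⁻¹H; ‖b₁‖=0.727848, ‖b₂‖=0.727848; λ = 2/(‖b₁‖+‖b₂‖) = 1.373913, sign → tz>0 ⇒ λ=+1.373913
r₁ = λ·B[:,0] = (+0.77129,-0.63220,-0.07377); r₂ = λ·B[:,1] = (+0.62729,+0.73539,+0.25636)
r₃ = r₁×r₂ = (-0.10781,-0.24400,+0.96376); SVD([r₁ r₂ r₃]) → R = UVᵀ:
  R  [+0.77129 +0.62729 -0.10781]
  R  [-0.63220 +0.73539 -0.24400]
  R  [-0.07377 +0.25636 +0.96376]
t = (+0.54694, +0.29780, +1.37391) m
tr R = 2.470437; θ = arccos((tr R − 1)/2) = 0.744807 rad = 42.674°
axis k = ((R−Rᵀ)₃₂, (R−Rᵀ)₁₃, (R−Rᵀ)₂₁) / (2 sinθ) = (+0.369087, -0.025110, -0.929056)
rvec = θ·k = (+0.274899, -0.018702, -0.691968)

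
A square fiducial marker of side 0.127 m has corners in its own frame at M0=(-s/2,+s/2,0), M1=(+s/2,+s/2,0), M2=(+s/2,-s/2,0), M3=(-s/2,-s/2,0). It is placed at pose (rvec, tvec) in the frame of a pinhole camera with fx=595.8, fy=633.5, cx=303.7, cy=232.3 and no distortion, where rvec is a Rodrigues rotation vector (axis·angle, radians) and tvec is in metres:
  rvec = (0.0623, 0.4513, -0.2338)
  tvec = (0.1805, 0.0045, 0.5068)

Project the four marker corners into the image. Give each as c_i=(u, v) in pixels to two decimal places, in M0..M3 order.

Intrinsics K: fx=595.8, fy=633.5, cx=303.7, cy=232.3
Marker side s = 0.127 m; corners in marker frame (Z=0):
  M0 = (-0.0635, +0.0635, 0)
  M1 = (+0.0635, +0.0635, 0)
  M2 = (+0.0635, -0.0635, 0)
  M3 = (-0.0635, -0.0635, 0)
rvec = (0.0623, 0.4513, -0.2338), |rvec| = θ = 0.51207 rad = 29.339°
Rodrigues: sinθ=0.48998, 1−cosθ=0.12827; R = I + sinθ·[k]× + (1−cosθ)·[k]×²:
    [+0.87363 +0.23747 +0.42471]
    [-0.20996 +0.97136 -0.11123]
    [-0.43896 +0.00800 +0.89847]
t = (0.1805, 0.0045, 0.5068) m
M0: Pc = R·M0+t = (+0.14010, +0.07951, +0.53518); u = 595.8·(+0.14010)/0.53518 + 303.7 = 459.6728, v = 633.5·(+0.07951)/0.53518 + 232.3 = 326.4216
M1: Pc = R·M1+t = (+0.25105, +0.05285, +0.47943); u = 595.8·(+0.25105)/0.47943 + 303.7 = 615.6897, v = 633.5·(+0.05285)/0.47943 + 232.3 = 302.1319
M2: Pc = R·M2+t = (+0.22090, -0.07051, +0.47842); u = 595.8·(+0.22090)/0.47842 + 303.7 = 578.7941, v = 633.5·(-0.07051)/0.47842 + 232.3 = 138.9284
M3: Pc = R·M3+t = (+0.10995, -0.04385, +0.53417); u = 595.8·(+0.10995)/0.53417 + 303.7 = 426.3310, v = 633.5·(-0.04385)/0.53417 + 232.3 = 180.2969

c0=(459.67, 326.42) c1=(615.69, 302.13) c2=(578.79, 138.93) c3=(426.33, 180.30)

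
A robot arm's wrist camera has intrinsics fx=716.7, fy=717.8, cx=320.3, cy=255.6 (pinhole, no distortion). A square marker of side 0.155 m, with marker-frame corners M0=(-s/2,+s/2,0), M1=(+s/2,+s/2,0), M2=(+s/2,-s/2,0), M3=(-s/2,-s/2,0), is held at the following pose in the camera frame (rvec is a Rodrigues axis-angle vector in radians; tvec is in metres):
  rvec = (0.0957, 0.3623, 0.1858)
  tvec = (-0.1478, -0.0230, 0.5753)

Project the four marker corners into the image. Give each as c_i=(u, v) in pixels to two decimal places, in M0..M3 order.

Intrinsics K: fx=716.7, fy=717.8, cx=320.3, cy=255.6
Marker side s = 0.155 m; corners in marker frame (Z=0):
  M0 = (-0.0775, +0.0775, 0)
  M1 = (+0.0775, +0.0775, 0)
  M2 = (+0.0775, -0.0775, 0)
  M3 = (-0.0775, -0.0775, 0)
rvec = (0.0957, 0.3623, 0.1858), |rvec| = θ = 0.41826 rad = 23.965°
Rodrigues: sinθ=0.40617, 1−cosθ=0.08620; R = I + sinθ·[k]× + (1−cosθ)·[k]×²:
    [+0.91831 -0.16335 +0.36059]
    [+0.19751 +0.97848 -0.05976]
    [-0.34307 +0.12610 +0.93081]
t = (-0.1478, -0.0230, 0.5753) m
M0: Pc = R·M0+t = (-0.23163, +0.03752, +0.61166); u = 716.7·(-0.23163)/0.61166 + 320.3 = 48.8947, v = 717.8·(+0.03752)/0.61166 + 255.6 = 299.6360
M1: Pc = R·M1+t = (-0.08929, +0.06814, +0.55849); u = 716.7·(-0.08929)/0.55849 + 320.3 = 205.7145, v = 717.8·(+0.06814)/0.55849 + 255.6 = 343.1769
M2: Pc = R·M2+t = (-0.06397, -0.08352, +0.53894); u = 716.7·(-0.06397)/0.53894 + 320.3 = 235.2282, v = 717.8·(-0.08352)/0.53894 + 255.6 = 144.3557
M3: Pc = R·M3+t = (-0.20631, -0.11414, +0.59211); u = 716.7·(-0.20631)/0.59211 + 320.3 = 70.5811, v = 717.8·(-0.11414)/0.59211 + 255.6 = 117.2329

c0=(48.89, 299.64) c1=(205.71, 343.18) c2=(235.23, 144.36) c3=(70.58, 117.23)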